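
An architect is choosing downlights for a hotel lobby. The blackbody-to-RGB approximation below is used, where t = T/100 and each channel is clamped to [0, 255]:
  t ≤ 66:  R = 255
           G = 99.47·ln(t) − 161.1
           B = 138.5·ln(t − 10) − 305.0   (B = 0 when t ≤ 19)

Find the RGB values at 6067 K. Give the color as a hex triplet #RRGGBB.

t = 6067/100 = 60.67; the t ≤ 66 branch applies.
R = 255 by definition for t ≤ 66.
G = 99.47·ln 60.67 − 161.1 = 99.47·4.1054 − 161.1 = 247.269.
B = 138.5·ln(60.67 − 10) − 305.0 = 138.5·ln 50.67 − 305.0 = 138.5·3.9253 − 305.0 = 238.659.
Rounded: (255, 247, 239).
In hex: #FFF7EF.

#FFF7EF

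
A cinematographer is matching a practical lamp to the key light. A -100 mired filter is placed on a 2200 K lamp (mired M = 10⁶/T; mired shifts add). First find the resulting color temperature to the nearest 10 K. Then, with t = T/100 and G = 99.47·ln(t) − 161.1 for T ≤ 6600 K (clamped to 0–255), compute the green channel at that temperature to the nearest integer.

M_in = 10⁶/2200 = 454.55; M_out = 454.55 + (-100) = 354.55.
T_out = 10⁶/354.55 = 2820.5 K → 2820 K; t = 28.2.
G = 99.47·ln 28.2 − 161.1 = 99.47·3.3393 − 161.1 = 171.062.
Rounded: 171.

171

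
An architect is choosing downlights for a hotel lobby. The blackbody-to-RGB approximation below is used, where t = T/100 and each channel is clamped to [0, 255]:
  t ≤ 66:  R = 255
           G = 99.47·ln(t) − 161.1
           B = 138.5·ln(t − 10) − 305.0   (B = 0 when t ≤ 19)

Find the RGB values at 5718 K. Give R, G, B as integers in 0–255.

t = 5718/100 = 57.18; the t ≤ 66 branch applies.
R = 255 by definition for t ≤ 66.
G = 99.47·ln 57.18 − 161.1 = 99.47·4.0462 − 161.1 = 241.376.
B = 138.5·ln(57.18 − 10) − 305.0 = 138.5·ln 47.18 − 305.0 = 138.5·3.8540 − 305.0 = 228.775.
Rounded: (255, 241, 229).

R=255, G=241, B=229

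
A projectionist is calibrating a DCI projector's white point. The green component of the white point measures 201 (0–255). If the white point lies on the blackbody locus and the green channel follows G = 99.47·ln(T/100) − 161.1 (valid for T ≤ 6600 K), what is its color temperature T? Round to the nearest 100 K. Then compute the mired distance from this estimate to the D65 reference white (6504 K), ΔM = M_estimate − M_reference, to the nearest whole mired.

+109 mireds

ln t = (201 + 161.1) / 99.47 = 3.6403.
t = e^3.6403 = 38.103.
T = 100·t = 3810 K → 3800 K to the nearest 100 K.
M_estimate = 10⁶/3800 = 263.16; M_reference = 10⁶/6504 = 153.75.
ΔM = 263.16 − 153.75 = 109.41 → +109 mireds.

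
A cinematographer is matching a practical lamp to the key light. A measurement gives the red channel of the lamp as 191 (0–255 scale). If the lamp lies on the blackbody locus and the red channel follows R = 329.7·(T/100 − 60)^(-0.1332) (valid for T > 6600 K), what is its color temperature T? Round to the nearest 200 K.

12000 K

(t − 60)^(-0.1332) = 191/329.7 = 0.57931.
t − 60 = 0.57931^(1/-0.1332) = 0.57931^(-7.508) = 60.245, so t = 120.245.
T = 100·t = 12025 K → 12000 K to the nearest 200 K.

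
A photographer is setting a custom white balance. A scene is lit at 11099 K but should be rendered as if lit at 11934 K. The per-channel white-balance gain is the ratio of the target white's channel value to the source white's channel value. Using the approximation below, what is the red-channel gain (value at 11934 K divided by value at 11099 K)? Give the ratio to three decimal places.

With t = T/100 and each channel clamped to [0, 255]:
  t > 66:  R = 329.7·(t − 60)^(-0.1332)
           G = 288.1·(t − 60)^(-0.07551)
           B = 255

0.980

At 11099 K (t = 110.99):
  R = 329.7·(110.99 − 60)^(-0.1332) = 329.7·50.99^(-0.1332) = 329.7·0.59233 = 195.291.
At 11934 K (t = 119.34):
  R = 329.7·(119.34 − 60)^(-0.1332) = 329.7·59.34^(-0.1332) = 329.7·0.58048 = 191.386.
Gain = 191.386 / 195.291 = 0.9800 → 0.980.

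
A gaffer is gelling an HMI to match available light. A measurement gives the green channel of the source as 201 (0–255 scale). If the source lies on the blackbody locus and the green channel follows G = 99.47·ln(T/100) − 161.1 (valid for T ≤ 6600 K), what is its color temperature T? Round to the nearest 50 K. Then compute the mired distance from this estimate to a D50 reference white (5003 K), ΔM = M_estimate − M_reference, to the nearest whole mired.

ln t = (201 + 161.1) / 99.47 = 3.6403.
t = e^3.6403 = 38.103.
T = 100·t = 3810 K → 3800 K to the nearest 50 K.
M_estimate = 10⁶/3800 = 263.16; M_reference = 10⁶/5003 = 199.88.
ΔM = 263.16 − 199.88 = 63.28 → +63 mireds.

+63 mireds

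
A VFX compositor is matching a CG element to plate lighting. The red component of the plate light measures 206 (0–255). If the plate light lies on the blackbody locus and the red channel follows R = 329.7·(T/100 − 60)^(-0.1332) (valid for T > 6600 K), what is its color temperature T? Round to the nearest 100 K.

9400 K

(t − 60)^(-0.1332) = 206/329.7 = 0.62481.
t − 60 = 0.62481^(1/-0.1332) = 0.62481^(-7.508) = 34.152, so t = 94.152.
T = 100·t = 9415 K → 9400 K to the nearest 100 K.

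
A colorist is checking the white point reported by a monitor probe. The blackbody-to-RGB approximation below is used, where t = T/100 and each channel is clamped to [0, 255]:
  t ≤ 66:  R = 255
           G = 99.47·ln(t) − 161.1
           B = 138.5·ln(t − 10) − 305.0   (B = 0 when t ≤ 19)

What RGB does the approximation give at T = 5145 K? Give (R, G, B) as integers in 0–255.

(255, 231, 211)

t = 5145/100 = 51.45; the t ≤ 66 branch applies.
R = 255 by definition for t ≤ 66.
G = 99.47·ln 51.45 − 161.1 = 99.47·3.9406 − 161.1 = 230.873.
B = 138.5·ln(51.45 − 10) − 305.0 = 138.5·ln 41.45 − 305.0 = 138.5·3.7245 − 305.0 = 210.842.
Rounded: (255, 231, 211).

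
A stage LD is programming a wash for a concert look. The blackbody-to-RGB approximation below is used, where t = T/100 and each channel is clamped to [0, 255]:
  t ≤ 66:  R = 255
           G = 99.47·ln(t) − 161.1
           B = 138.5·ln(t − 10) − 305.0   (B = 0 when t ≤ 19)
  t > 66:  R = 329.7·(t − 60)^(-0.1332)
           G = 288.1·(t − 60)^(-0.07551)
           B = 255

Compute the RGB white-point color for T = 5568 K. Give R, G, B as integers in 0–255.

R=255, G=239, B=224

t = 5568/100 = 55.68; the t ≤ 66 branch applies.
R = 255 by definition for t ≤ 66.
G = 99.47·ln 55.68 − 161.1 = 99.47·4.0196 − 161.1 = 238.732.
B = 138.5·ln(55.68 − 10) − 305.0 = 138.5·ln 45.68 − 305.0 = 138.5·3.8217 − 305.0 = 224.300.
Rounded: (255, 239, 224).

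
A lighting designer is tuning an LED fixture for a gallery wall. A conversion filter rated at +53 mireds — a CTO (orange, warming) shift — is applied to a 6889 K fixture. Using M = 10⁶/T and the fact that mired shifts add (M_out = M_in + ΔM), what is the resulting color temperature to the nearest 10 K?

5050 K

M_in = 10⁶/6889 = 145.16 mireds.
M_out = 145.16 + (+53) = 198.16 mireds.
T_out = 10⁶/198.16 = 5046.5 K → 5050 K.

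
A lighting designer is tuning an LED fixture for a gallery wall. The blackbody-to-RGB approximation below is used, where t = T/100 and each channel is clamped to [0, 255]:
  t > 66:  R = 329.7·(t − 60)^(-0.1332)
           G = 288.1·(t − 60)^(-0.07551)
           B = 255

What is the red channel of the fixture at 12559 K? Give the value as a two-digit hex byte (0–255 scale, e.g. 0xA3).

t = 12559/100 = 125.59; the t > 66 branch applies.
R = 329.7·(125.59 − 60)^(-0.1332) = 329.7·65.59^(-0.1332) = 329.7·0.57279 = 188.850.
Rounded: 189; in hex, 0xBD.

0xBD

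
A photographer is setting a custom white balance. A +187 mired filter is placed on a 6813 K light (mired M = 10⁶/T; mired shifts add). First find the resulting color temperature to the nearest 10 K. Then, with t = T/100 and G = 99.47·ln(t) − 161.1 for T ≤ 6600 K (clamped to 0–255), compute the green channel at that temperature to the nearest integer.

177

M_in = 10⁶/6813 = 146.78; M_out = 146.78 + (+187) = 333.78.
T_out = 10⁶/333.78 = 2996.0 K → 3000 K; t = 30.
G = 99.47·ln 30 − 161.1 = 99.47·3.4012 − 161.1 = 177.217.
Rounded: 177.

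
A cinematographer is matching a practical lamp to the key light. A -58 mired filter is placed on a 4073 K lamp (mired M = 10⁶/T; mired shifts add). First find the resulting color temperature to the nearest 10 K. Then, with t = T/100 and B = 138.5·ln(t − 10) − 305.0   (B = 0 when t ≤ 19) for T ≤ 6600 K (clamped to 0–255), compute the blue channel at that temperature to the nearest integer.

M_in = 10⁶/4073 = 245.52; M_out = 245.52 + (-58) = 187.52.
T_out = 10⁶/187.52 = 5332.8 K → 5330 K; t = 53.3.
B = 138.5·ln(53.3 − 10) − 305.0 = 138.5·ln 43.3 − 305.0 = 138.5·3.7682 − 305.0 = 216.889.
Rounded: 217.

217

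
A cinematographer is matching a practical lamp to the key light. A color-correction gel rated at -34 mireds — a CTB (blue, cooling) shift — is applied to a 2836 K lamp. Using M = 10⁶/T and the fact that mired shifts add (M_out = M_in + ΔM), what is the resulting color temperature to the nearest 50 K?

M_in = 10⁶/2836 = 352.61 mireds.
M_out = 352.61 + (-34) = 318.61 mireds.
T_out = 10⁶/318.61 = 3138.6 K → 3150 K.

3150 K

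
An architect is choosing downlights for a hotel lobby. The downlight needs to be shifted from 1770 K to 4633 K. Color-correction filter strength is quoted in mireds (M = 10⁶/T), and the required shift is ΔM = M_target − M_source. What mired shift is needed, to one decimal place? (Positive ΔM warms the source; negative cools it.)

M_source = 10⁶/1770 = 564.972; M_target = 10⁶/4633 = 215.843.
ΔM = 215.843 − 564.972 = -349.129 → -349.1 mireds, a cooling shift.

-349.1 mireds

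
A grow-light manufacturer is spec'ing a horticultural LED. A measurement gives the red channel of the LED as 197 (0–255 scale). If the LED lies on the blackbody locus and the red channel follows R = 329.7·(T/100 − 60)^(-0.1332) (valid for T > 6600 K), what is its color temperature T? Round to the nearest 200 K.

(t − 60)^(-0.1332) = 197/329.7 = 0.59751.
t − 60 = 0.59751^(1/-0.1332) = 0.59751^(-7.508) = 47.761, so t = 107.761.
T = 100·t = 10776 K → 10800 K to the nearest 200 K.

10800 K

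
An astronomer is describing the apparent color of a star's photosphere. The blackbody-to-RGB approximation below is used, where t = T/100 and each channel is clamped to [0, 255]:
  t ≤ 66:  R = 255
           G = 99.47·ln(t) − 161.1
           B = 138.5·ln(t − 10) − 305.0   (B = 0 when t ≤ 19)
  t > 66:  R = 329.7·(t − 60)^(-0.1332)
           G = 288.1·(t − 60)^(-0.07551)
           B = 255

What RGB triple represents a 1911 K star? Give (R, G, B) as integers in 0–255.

(255, 132, 1)

t = 1911/100 = 19.11; the t ≤ 66 branch applies.
R = 255 by definition for t ≤ 66.
G = 99.47·ln 19.11 − 161.1 = 99.47·2.9502 − 161.1 = 132.358.
B = 138.5·ln(19.11 − 10) − 305.0 = 138.5·ln 9.11 − 305.0 = 138.5·2.2094 − 305.0 = 0.998.
Rounded: (255, 132, 1).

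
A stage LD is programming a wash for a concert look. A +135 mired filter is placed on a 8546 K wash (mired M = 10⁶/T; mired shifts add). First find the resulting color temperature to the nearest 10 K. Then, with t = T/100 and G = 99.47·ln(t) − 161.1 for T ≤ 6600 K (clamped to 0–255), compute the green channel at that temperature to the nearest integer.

M_in = 10⁶/8546 = 117.01; M_out = 117.01 + (+135) = 252.01.
T_out = 10⁶/252.01 = 3968.0 K → 3970 K; t = 39.7.
G = 99.47·ln 39.7 − 161.1 = 99.47·3.6814 − 161.1 = 205.084.
Rounded: 205.

205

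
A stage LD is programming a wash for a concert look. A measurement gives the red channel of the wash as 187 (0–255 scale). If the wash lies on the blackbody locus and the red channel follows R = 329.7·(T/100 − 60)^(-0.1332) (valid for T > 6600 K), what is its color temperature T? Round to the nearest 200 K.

13000 K

(t − 60)^(-0.1332) = 187/329.7 = 0.56718.
t − 60 = 0.56718^(1/-0.1332) = 0.56718^(-7.508) = 70.620, so t = 130.620.
T = 100·t = 13062 K → 13000 K to the nearest 200 K.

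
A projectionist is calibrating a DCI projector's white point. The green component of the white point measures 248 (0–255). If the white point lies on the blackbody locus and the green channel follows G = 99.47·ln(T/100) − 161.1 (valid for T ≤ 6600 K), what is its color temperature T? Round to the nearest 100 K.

ln t = (248 + 161.1) / 99.47 = 4.1128.
t = e^4.1128 = 61.117.
T = 100·t = 6112 K → 6100 K to the nearest 100 K.

6100 K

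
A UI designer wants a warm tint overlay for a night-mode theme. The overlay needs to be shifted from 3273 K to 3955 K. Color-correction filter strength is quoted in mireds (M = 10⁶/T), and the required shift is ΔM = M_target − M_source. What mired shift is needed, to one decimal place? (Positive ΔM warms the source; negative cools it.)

M_source = 10⁶/3273 = 305.530; M_target = 10⁶/3955 = 252.845.
ΔM = 252.845 − 305.530 = -52.686 → -52.7 mireds, a cooling shift.

-52.7 mireds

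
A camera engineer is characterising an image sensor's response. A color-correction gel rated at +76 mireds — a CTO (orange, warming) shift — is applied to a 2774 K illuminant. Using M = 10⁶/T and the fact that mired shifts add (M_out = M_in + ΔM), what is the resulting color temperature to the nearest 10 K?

M_in = 10⁶/2774 = 360.49 mireds.
M_out = 360.49 + (+76) = 436.49 mireds.
T_out = 10⁶/436.49 = 2291.0 K → 2290 K.

2290 K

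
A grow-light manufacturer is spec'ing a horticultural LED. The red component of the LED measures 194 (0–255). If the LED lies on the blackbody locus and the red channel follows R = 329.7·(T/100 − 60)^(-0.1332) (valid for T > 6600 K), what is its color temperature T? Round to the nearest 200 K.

11400 K

(t − 60)^(-0.1332) = 194/329.7 = 0.58841.
t − 60 = 0.58841^(1/-0.1332) = 0.58841^(-7.508) = 53.593, so t = 113.593.
T = 100·t = 11359 K → 11400 K to the nearest 200 K.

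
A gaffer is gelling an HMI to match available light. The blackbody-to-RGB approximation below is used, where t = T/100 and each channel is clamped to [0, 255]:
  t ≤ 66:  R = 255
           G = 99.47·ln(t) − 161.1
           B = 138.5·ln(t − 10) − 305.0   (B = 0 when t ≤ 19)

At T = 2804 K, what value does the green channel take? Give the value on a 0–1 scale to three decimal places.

t = 2804/100 = 28.04; the t ≤ 66 branch applies.
G = 99.47·ln 28.04 − 161.1 = 99.47·3.3336 − 161.1 = 170.496.
On a 0–1 scale: 170.496/255 = 0.6686 → 0.669.

0.669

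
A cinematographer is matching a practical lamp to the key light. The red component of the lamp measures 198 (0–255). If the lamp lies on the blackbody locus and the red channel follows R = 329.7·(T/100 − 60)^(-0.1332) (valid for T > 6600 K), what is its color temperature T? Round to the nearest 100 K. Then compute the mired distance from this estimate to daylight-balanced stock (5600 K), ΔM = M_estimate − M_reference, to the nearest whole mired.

-84 mireds

(t − 60)^(-0.1332) = 198/329.7 = 0.60055.
t − 60 = 0.60055^(1/-0.1332) = 0.60055^(-7.508) = 45.980, so t = 105.980.
T = 100·t = 10598 K → 10600 K to the nearest 100 K.
M_estimate = 10⁶/10600 = 94.34; M_reference = 10⁶/5600 = 178.57.
ΔM = 94.34 − 178.57 = -84.23 → -84 mireds.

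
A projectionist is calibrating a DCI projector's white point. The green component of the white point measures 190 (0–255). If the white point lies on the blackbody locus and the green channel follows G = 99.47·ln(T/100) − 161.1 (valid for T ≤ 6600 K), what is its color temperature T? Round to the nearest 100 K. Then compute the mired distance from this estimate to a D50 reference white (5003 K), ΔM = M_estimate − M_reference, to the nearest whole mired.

+94 mireds

ln t = (190 + 161.1) / 99.47 = 3.5297.
t = e^3.5297 = 34.114.
T = 100·t = 3411 K → 3400 K to the nearest 100 K.
M_estimate = 10⁶/3400 = 294.12; M_reference = 10⁶/5003 = 199.88.
ΔM = 294.12 − 199.88 = 94.24 → +94 mireds.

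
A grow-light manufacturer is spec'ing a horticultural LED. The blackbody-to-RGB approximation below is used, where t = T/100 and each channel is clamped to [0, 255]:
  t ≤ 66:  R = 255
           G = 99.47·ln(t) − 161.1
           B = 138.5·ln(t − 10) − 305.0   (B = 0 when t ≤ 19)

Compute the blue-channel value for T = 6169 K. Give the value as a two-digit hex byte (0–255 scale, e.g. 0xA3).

0xF1

t = 6169/100 = 61.69; the t ≤ 66 branch applies.
B = 138.5·ln(61.69 − 10) − 305.0 = 138.5·ln 51.69 − 305.0 = 138.5·3.9453 − 305.0 = 241.419.
Rounded: 241; in hex, 0xF1.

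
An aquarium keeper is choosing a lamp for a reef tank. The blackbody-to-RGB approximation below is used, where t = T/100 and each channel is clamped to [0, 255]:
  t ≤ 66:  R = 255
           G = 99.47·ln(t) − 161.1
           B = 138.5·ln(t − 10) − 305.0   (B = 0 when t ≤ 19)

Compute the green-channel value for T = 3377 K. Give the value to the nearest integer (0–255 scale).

189

t = 3377/100 = 33.77; the t ≤ 66 branch applies.
G = 99.47·ln 33.77 − 161.1 = 99.47·3.5196 − 161.1 = 188.992.
Rounded: 189.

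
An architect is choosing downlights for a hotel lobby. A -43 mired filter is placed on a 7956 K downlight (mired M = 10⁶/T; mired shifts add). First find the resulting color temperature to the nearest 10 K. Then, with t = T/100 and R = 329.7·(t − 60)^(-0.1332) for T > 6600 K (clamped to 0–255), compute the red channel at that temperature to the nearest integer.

M_in = 10⁶/7956 = 125.69; M_out = 125.69 + (-43) = 82.69.
T_out = 10⁶/82.69 = 12093.2 K → 12090 K; t = 120.9.
R = 329.7·(120.9 − 60)^(-0.1332) = 329.7·60.9^(-0.1332) = 329.7·0.57848 = 190.725.
Rounded: 191.

191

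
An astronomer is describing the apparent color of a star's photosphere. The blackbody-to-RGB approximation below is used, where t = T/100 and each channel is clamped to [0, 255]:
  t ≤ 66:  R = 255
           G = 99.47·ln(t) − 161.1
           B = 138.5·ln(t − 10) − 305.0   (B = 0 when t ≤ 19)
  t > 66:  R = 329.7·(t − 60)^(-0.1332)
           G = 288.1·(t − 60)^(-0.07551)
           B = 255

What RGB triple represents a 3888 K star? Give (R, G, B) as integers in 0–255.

t = 3888/100 = 38.88; the t ≤ 66 branch applies.
R = 255 by definition for t ≤ 66.
G = 99.47·ln 38.88 − 161.1 = 99.47·3.6605 − 161.1 = 203.008.
B = 138.5·ln(38.88 − 10) − 305.0 = 138.5·ln 28.88 − 305.0 = 138.5·3.3631 − 305.0 = 160.796.
Rounded: (255, 203, 161).

(255, 203, 161)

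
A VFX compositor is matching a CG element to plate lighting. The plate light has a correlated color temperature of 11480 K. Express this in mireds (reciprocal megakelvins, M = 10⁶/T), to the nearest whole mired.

87 mireds

M = 10⁶ / 11480 = 87.108 → 87 mireds.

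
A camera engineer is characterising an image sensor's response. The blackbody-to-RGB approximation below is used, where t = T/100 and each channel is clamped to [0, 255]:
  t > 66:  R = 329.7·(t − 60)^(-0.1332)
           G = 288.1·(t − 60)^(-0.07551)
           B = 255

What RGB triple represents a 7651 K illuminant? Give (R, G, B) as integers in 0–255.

t = 7651/100 = 76.51; the t > 66 branch applies.
R = 329.7·(76.51 − 60)^(-0.1332) = 329.7·16.51^(-0.1332) = 329.7·0.68833 = 226.942.
G = 288.1·(76.51 − 60)^(-0.07551) = 288.1·16.51^(-0.07551) = 288.1·0.80919 = 233.126.
B = 255 by definition for t > 66.
Rounded: (227, 233, 255).

(227, 233, 255)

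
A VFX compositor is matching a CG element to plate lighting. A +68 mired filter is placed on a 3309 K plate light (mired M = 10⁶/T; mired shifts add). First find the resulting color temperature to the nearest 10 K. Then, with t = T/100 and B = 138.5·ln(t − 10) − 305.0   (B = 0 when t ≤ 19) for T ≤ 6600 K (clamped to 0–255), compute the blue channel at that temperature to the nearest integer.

87

M_in = 10⁶/3309 = 302.21; M_out = 302.21 + (+68) = 370.21.
T_out = 10⁶/370.21 = 2701.2 K → 2700 K; t = 27.
B = 138.5·ln(27 − 10) − 305.0 = 138.5·ln 17 − 305.0 = 138.5·2.8332 − 305.0 = 87.400.
Rounded: 87.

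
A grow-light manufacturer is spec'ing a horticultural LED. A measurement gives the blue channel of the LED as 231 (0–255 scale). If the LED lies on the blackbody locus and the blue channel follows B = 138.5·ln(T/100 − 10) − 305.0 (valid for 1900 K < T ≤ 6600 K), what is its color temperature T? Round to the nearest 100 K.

ln(t − 10) = (231 + 305.0) / 138.5 = 3.8700.
t − 10 = e^3.8700 = 47.944, so t = 57.944.
T = 100·t = 5794 K → 5800 K to the nearest 100 K.

5800 K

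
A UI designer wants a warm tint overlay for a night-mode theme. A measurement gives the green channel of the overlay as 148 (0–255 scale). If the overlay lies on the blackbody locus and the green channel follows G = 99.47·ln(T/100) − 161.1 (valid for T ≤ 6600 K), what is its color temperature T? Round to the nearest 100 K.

ln t = (148 + 161.1) / 99.47 = 3.1075.
t = e^3.1075 = 22.364.
T = 100·t = 2236 K → 2200 K to the nearest 100 K.

2200 K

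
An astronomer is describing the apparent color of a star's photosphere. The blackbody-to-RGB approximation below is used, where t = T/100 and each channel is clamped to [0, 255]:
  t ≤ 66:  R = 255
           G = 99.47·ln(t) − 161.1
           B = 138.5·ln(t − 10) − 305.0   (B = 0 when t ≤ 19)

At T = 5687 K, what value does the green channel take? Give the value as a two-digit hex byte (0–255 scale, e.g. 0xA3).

t = 5687/100 = 56.87; the t ≤ 66 branch applies.
G = 99.47·ln 56.87 − 161.1 = 99.47·4.0408 − 161.1 = 240.835.
Rounded: 241; in hex, 0xF1.

0xF1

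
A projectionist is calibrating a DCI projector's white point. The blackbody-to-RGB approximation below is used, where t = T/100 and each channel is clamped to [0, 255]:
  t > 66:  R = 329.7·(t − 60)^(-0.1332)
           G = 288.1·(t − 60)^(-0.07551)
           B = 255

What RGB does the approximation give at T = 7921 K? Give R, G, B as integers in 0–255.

R=222, G=230, B=255

t = 7921/100 = 79.21; the t > 66 branch applies.
R = 329.7·(79.21 − 60)^(-0.1332) = 329.7·19.21^(-0.1332) = 329.7·0.67458 = 222.409.
G = 288.1·(79.21 − 60)^(-0.07551) = 288.1·19.21^(-0.07551) = 288.1·0.79998 = 230.475.
B = 255 by definition for t > 66.
Rounded: (222, 230, 255).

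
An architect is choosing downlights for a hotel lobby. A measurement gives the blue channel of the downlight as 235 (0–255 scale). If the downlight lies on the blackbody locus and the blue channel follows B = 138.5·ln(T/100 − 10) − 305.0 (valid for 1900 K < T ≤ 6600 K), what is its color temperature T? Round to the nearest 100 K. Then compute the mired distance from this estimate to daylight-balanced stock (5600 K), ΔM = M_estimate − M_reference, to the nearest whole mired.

-9 mireds

ln(t − 10) = (235 + 305.0) / 138.5 = 3.8989.
t − 10 = e^3.8989 = 49.349, so t = 59.349.
T = 100·t = 5935 K → 5900 K to the nearest 100 K.
M_estimate = 10⁶/5900 = 169.49; M_reference = 10⁶/5600 = 178.57.
ΔM = 169.49 − 178.57 = -9.08 → -9 mireds.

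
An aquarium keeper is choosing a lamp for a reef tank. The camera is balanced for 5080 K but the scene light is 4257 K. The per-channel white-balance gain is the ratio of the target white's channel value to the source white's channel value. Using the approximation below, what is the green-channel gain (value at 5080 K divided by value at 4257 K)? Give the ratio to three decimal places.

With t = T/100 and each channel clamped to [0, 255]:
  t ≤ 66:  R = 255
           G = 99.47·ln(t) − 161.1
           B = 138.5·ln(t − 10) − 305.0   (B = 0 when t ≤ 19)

1.083

At 4257 K (t = 42.57):
  G = 99.47·ln 42.57 − 161.1 = 99.47·3.7511 − 161.1 = 212.027.
At 5080 K (t = 50.8):
  G = 99.47·ln 50.8 − 161.1 = 99.47·3.9279 − 161.1 = 229.608.
Gain = 229.608 / 212.027 = 1.0829 → 1.083.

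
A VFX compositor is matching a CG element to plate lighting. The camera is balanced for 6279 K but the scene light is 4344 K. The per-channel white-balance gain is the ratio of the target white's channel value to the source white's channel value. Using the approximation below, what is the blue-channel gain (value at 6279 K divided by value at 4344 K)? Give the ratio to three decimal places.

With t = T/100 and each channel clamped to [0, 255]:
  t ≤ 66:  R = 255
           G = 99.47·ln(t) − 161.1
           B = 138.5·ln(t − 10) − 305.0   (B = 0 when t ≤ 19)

1.349

At 4344 K (t = 43.44):
  B = 138.5·ln(43.44 − 10) − 305.0 = 138.5·ln 33.44 − 305.0 = 138.5·3.5098 − 305.0 = 181.101.
At 6279 K (t = 62.79):
  B = 138.5·ln(62.79 − 10) − 305.0 = 138.5·ln 52.79 − 305.0 = 138.5·3.9663 − 305.0 = 244.336.
Gain = 244.336 / 181.101 = 1.3492 → 1.349.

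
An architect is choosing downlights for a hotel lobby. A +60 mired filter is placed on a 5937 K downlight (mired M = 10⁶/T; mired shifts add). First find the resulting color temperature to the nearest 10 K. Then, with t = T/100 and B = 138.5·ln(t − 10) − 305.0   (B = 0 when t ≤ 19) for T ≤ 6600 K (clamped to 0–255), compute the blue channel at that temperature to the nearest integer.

M_in = 10⁶/5937 = 168.44; M_out = 168.44 + (+60) = 228.44.
T_out = 10⁶/228.44 = 4377.6 K → 4380 K; t = 43.8.
B = 138.5·ln(43.8 − 10) − 305.0 = 138.5·ln 33.8 − 305.0 = 138.5·3.5205 − 305.0 = 182.584.
Rounded: 183.

183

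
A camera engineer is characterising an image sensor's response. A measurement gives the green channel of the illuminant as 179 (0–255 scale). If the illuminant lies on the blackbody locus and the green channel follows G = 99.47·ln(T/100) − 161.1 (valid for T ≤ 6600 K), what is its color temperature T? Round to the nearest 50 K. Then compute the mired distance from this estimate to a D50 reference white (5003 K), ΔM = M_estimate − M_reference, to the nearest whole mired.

+128 mireds

ln t = (179 + 161.1) / 99.47 = 3.4191.
t = e^3.4191 = 30.543.
T = 100·t = 3054 K → 3050 K to the nearest 50 K.
M_estimate = 10⁶/3050 = 327.87; M_reference = 10⁶/5003 = 199.88.
ΔM = 327.87 − 199.88 = 127.99 → +128 mireds.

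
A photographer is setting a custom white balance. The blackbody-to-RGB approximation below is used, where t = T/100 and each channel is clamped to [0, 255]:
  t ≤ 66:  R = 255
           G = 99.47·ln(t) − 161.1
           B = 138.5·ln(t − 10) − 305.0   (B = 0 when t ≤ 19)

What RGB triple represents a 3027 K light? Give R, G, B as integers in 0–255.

t = 3027/100 = 30.27; the t ≤ 66 branch applies.
R = 255 by definition for t ≤ 66.
G = 99.47·ln 30.27 − 161.1 = 99.47·3.4102 − 161.1 = 178.108.
B = 138.5·ln(30.27 − 10) − 305.0 = 138.5·ln 20.27 − 305.0 = 138.5·3.0091 − 305.0 = 111.766.
Rounded: (255, 178, 112).

R=255, G=178, B=112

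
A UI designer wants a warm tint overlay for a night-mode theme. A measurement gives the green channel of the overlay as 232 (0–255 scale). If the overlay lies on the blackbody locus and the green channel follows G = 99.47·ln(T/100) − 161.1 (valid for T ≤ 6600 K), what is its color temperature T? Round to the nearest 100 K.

5200 K

ln t = (232 + 161.1) / 99.47 = 3.9519.
t = e^3.9519 = 52.036.
T = 100·t = 5204 K → 5200 K to the nearest 100 K.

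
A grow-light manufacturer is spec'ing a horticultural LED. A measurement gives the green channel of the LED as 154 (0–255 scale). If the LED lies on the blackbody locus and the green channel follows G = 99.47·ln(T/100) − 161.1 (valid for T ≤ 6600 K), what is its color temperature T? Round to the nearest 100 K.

2400 K

ln t = (154 + 161.1) / 99.47 = 3.1678.
t = e^3.1678 = 23.755.
T = 100·t = 2375 K → 2400 K to the nearest 100 K.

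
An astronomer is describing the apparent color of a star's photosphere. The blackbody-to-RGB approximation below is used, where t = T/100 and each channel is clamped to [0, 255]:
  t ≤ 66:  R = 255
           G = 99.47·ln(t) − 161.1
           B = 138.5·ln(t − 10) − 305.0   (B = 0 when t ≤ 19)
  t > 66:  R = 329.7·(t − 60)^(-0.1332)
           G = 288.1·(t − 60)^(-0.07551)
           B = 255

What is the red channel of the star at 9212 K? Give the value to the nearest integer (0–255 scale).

208

t = 9212/100 = 92.12; the t > 66 branch applies.
R = 329.7·(92.12 − 60)^(-0.1332) = 329.7·32.12^(-0.1332) = 329.7·0.62994 = 207.690.
Rounded: 208.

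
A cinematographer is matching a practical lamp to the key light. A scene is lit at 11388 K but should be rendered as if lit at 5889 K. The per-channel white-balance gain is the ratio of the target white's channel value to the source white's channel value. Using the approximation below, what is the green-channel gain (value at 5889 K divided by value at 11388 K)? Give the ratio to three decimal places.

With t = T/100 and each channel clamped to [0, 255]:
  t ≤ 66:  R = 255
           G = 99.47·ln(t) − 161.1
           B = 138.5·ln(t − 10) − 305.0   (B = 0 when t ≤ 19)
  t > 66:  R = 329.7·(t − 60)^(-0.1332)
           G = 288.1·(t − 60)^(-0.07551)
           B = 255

At 11388 K (t = 113.88):
  G = 288.1·(113.88 − 60)^(-0.07551) = 288.1·53.88^(-0.07551) = 288.1·0.74005 = 213.208.
At 5889 K (t = 58.89):
  G = 99.47·ln 58.89 − 161.1 = 99.47·4.0757 − 161.1 = 244.307.
Gain = 244.307 / 213.208 = 1.1459 → 1.146.

1.146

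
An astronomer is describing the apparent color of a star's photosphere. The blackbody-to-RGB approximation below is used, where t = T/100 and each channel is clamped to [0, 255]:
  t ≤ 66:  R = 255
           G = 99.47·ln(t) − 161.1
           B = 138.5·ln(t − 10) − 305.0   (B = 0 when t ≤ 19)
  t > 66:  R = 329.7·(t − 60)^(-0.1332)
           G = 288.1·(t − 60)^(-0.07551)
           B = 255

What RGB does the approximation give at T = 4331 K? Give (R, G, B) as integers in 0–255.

t = 4331/100 = 43.31; the t ≤ 66 branch applies.
R = 255 by definition for t ≤ 66.
G = 99.47·ln 43.31 − 161.1 = 99.47·3.7684 − 161.1 = 213.741.
B = 138.5·ln(43.31 − 10) − 305.0 = 138.5·ln 33.31 − 305.0 = 138.5·3.5059 − 305.0 = 180.561.
Rounded: (255, 214, 181).

(255, 214, 181)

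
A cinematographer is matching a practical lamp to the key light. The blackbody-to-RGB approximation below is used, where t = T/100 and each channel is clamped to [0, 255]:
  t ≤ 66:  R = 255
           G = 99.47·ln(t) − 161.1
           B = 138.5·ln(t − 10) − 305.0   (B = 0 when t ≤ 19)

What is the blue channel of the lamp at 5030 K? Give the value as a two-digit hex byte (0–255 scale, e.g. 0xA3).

t = 5030/100 = 50.3; the t ≤ 66 branch applies.
B = 138.5·ln(50.3 − 10) − 305.0 = 138.5·ln 40.3 − 305.0 = 138.5·3.6964 − 305.0 = 206.945.
Rounded: 207; in hex, 0xCF.

0xCF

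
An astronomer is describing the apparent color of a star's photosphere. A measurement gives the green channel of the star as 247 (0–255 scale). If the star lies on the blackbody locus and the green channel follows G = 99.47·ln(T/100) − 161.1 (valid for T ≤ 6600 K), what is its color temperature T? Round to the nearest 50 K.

ln t = (247 + 161.1) / 99.47 = 4.1027.
t = e^4.1027 = 60.506.
T = 100·t = 6051 K → 6050 K to the nearest 50 K.

6050 K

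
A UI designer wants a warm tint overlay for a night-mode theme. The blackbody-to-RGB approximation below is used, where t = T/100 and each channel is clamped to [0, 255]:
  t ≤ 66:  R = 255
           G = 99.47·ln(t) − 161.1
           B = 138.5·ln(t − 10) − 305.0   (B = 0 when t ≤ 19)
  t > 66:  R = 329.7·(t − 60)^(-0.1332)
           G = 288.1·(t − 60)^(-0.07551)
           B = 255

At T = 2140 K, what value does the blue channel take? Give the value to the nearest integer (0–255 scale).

32

t = 2140/100 = 21.4; the t ≤ 66 branch applies.
B = 138.5·ln(21.4 − 10) − 305.0 = 138.5·ln 11.4 − 305.0 = 138.5·2.4336 − 305.0 = 32.055.
Rounded: 32.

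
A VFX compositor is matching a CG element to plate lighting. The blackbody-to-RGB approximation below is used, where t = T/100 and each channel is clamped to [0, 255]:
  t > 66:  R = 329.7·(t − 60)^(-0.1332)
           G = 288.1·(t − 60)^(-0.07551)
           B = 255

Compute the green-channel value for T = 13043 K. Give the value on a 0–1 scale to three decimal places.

0.819

t = 13043/100 = 130.43; the t > 66 branch applies.
G = 288.1·(130.43 − 60)^(-0.07551) = 288.1·70.43^(-0.07551) = 288.1·0.72523 = 208.939.
On a 0–1 scale: 208.939/255 = 0.8194 → 0.819.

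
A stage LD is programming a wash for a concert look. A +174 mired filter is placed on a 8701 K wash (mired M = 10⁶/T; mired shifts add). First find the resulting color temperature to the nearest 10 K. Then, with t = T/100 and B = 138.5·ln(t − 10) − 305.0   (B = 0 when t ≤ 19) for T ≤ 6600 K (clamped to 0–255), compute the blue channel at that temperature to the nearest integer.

139

M_in = 10⁶/8701 = 114.93; M_out = 114.93 + (+174) = 288.93.
T_out = 10⁶/288.93 = 3461.1 K → 3460 K; t = 34.6.
B = 138.5·ln(34.6 − 10) − 305.0 = 138.5·ln 24.6 − 305.0 = 138.5·3.2027 − 305.0 = 138.580.
Rounded: 139.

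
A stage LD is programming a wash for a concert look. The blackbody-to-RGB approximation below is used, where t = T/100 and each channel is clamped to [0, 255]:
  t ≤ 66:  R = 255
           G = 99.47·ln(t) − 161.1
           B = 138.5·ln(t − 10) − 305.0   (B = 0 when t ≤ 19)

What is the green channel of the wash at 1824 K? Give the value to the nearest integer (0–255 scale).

128

t = 1824/100 = 18.24; the t ≤ 66 branch applies.
G = 99.47·ln 18.24 − 161.1 = 99.47·2.9036 − 161.1 = 127.723.
Rounded: 128.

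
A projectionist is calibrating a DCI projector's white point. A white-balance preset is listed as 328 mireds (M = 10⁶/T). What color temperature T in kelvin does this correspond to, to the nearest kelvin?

T = 10⁶ / 328 = 3048.78 K → 3049 K.

3049 K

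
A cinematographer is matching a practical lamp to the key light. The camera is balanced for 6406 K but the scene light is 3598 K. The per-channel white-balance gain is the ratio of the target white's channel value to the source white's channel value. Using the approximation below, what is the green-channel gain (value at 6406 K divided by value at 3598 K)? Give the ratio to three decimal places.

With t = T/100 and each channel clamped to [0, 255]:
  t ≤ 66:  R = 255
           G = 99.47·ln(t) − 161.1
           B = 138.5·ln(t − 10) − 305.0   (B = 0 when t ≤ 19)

At 3598 K (t = 35.98):
  G = 99.47·ln 35.98 − 161.1 = 99.47·3.5830 − 161.1 = 195.297.
At 6406 K (t = 64.06):
  G = 99.47·ln 64.06 − 161.1 = 99.47·4.1598 − 161.1 = 252.677.
Gain = 252.677 / 195.297 = 1.2938 → 1.294.

1.294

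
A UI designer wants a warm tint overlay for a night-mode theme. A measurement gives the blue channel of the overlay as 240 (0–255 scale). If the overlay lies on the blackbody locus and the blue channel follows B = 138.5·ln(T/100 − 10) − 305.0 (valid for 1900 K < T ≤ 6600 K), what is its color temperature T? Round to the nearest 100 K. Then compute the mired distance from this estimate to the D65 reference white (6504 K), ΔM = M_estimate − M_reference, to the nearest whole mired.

ln(t − 10) = (240 + 305.0) / 138.5 = 3.9350.
t − 10 = e^3.9350 = 51.163, so t = 61.163.
T = 100·t = 6116 K → 6100 K to the nearest 100 K.
M_estimate = 10⁶/6100 = 163.93; M_reference = 10⁶/6504 = 153.75.
ΔM = 163.93 − 153.75 = 10.18 → +10 mireds.

+10 mireds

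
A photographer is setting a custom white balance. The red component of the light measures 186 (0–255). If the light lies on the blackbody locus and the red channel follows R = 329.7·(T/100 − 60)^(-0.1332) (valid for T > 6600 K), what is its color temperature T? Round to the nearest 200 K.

13400 K

(t − 60)^(-0.1332) = 186/329.7 = 0.56415.
t − 60 = 0.56415^(1/-0.1332) = 0.56415^(-7.508) = 73.521, so t = 133.521.
T = 100·t = 13352 K → 13400 K to the nearest 200 K.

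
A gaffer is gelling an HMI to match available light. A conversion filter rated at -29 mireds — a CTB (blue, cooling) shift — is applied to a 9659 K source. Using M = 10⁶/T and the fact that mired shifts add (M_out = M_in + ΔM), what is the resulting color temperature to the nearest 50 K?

M_in = 10⁶/9659 = 103.53 mireds.
M_out = 103.53 + (-29) = 74.53 mireds.
T_out = 10⁶/74.53 = 13417.3 K → 13400 K.

13400 K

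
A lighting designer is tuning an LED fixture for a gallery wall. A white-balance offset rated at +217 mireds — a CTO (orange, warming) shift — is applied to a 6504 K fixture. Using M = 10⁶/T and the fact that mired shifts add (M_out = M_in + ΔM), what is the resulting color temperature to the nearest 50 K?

M_in = 10⁶/6504 = 153.75 mireds.
M_out = 153.75 + (+217) = 370.75 mireds.
T_out = 10⁶/370.75 = 2697.2 K → 2700 K.

2700 K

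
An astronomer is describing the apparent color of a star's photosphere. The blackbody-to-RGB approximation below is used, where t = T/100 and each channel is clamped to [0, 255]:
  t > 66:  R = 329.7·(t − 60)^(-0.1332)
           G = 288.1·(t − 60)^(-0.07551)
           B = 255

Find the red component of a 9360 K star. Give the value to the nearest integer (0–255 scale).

206

t = 9360/100 = 93.6; the t > 66 branch applies.
R = 329.7·(93.6 − 60)^(-0.1332) = 329.7·33.6^(-0.1332) = 329.7·0.62617 = 206.448.
Rounded: 206.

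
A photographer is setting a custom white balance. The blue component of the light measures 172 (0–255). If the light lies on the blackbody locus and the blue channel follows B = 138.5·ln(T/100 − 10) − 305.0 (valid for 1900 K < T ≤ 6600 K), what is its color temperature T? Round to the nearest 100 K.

ln(t − 10) = (172 + 305.0) / 138.5 = 3.4440.
t − 10 = e^3.4440 = 31.313, so t = 41.313.
T = 100·t = 4131 K → 4100 K to the nearest 100 K.

4100 K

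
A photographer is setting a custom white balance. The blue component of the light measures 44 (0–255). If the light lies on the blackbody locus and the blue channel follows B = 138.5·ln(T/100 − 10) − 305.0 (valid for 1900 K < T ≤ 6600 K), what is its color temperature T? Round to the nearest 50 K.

ln(t − 10) = (44 + 305.0) / 138.5 = 2.5199.
t − 10 = e^2.5199 = 12.427, so t = 22.427.
T = 100·t = 2243 K → 2250 K to the nearest 50 K.

2250 K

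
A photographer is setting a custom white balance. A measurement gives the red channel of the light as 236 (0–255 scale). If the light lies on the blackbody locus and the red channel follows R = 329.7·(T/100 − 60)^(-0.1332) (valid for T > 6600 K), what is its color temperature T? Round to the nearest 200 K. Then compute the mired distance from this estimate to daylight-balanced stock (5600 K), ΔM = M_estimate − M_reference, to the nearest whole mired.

-40 mireds

(t − 60)^(-0.1332) = 236/329.7 = 0.71580.
t − 60 = 0.71580^(1/-0.1332) = 0.71580^(-7.508) = 12.307, so t = 72.307.
T = 100·t = 7231 K → 7200 K to the nearest 200 K.
M_estimate = 10⁶/7200 = 138.89; M_reference = 10⁶/5600 = 178.57.
ΔM = 138.89 − 178.57 = -39.68 → -40 mireds.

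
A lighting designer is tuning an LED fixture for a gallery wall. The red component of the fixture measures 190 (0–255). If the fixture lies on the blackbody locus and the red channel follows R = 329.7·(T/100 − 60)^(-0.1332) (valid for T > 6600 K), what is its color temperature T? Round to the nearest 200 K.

12200 K

(t − 60)^(-0.1332) = 190/329.7 = 0.57628.
t − 60 = 0.57628^(1/-0.1332) = 0.57628^(-7.508) = 62.667, so t = 122.667.
T = 100·t = 12267 K → 12200 K to the nearest 200 K.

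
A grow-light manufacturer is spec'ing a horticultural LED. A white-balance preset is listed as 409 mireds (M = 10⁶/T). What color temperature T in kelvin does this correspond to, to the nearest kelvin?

T = 10⁶ / 409 = 2444.99 K → 2445 K.

2445 K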